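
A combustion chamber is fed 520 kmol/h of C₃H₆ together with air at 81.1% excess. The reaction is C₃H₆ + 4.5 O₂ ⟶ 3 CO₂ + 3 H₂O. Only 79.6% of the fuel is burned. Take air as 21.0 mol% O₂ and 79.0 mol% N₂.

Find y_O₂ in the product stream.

Stoichiometric O₂ = 4.5 × 520 = 2340 kmol/h; O₂ fed = 2340 × 1.811 = 4238 kmol/h.
N₂ fed = 4238 × 79/21 = 15940 kmol/h.
Fuel reacted = 0.796 × 520 → ξ = 413.9 kmol/h.
Outlet (n = n₀ + ν ξ):
  C₃H₆: 520 − 1(413.9) = 106.1
  O₂: 4238 − 4.5(413.9) = 2375
  N₂: 15940 (inert)
  CO₂: 0 + 3(413.9) = 1242
  H₂O: 0 + 3(413.9) = 1242
Total out = 20910 kmol/h; y_O₂ = 2375 / 20910 = 0.1136.

0.114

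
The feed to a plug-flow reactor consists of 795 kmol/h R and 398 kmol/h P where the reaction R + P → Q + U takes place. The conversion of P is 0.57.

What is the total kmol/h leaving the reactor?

1190 kmol/h

P reacted = 0.57 × 398 = 226.9 kmol/h; ν_P = −1, so ξ = 226.9/1 = 226.9 kmol/h.
Outlet amounts (n = n₀ + ν ξ):
  R: 795 − 1(226.9) = 568.1
  P: 398 − 1(226.9) = 171.1
  Q: 0 + 1(226.9) = 226.9
  U: 0 + 1(226.9) = 226.9
Total out = 568.1 + 171.1 + 226.9 + 226.9 = 1193 kmol/h.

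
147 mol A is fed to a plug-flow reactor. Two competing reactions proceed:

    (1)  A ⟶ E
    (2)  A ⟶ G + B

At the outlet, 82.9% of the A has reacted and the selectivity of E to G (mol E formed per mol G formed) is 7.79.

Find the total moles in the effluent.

Conversion of A: A consumed = 0.829 × 147 = 121.9 mol = 1ξ₁ + 1ξ₂.
Selectivity: 1ξ₁ / (1ξ₂) = 7.79 → ξ₁ = 7.79 ξ₂.
Substitute: (1·7.79 + 1) ξ₂ = 121.9 → ξ₂ = 13.86 mol, ξ₁ = 108 mol.
Outlet amounts (n = n₀ + Σ ν·ξ):
  A: 147 − 1(108) − 1(13.86) = 25.14
  E: 0 + 1(108) = 108
  G: 0 + 1(13.86) = 13.86
  B: 0 + 1(13.86) = 13.86
Total out = 25.14 + 108 + 13.86 + 13.86 = 160.9 mol.

161 mol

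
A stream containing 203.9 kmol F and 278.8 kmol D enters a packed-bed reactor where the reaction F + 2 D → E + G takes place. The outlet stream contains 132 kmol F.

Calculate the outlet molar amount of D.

135 kmol

For F: n = n₀ − 1ξ → 132 = 203.9 − 1ξ, giving ξ = 71.9 kmol.
Outlet amounts (n = n₀ + ν ξ):
  F: 203.9 − 1(71.9) = 132
  D: 278.8 − 2(71.9) = 135
  E: 0 + 1(71.9) = 71.9
  G: 0 + 1(71.9) = 71.9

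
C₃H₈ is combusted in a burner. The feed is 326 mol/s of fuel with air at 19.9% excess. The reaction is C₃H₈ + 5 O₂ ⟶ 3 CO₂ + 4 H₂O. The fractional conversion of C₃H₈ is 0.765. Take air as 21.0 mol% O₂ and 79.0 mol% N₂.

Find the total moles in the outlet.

9880 mol/s

Stoichiometric O₂ = 5 × 326 = 1630 mol/s; O₂ fed = 1630 × 1.199 = 1954 mol/s.
N₂ fed = 1954 × 79/21 = 7352 mol/s.
Fuel reacted = 0.765 × 326 → ξ = 249.4 mol/s.
Outlet (n = n₀ + ν ξ):
  C₃H₈: 326 − 1(249.4) = 76.61
  O₂: 1954 − 5(249.4) = 707.4
  N₂: 7352 (inert)
  CO₂: 0 + 3(249.4) = 748.2
  H₂O: 0 + 4(249.4) = 997.6
Total out = 76.61 + 707.4 + 7352 + 748.2 + 997.6 = 9882 mol/s.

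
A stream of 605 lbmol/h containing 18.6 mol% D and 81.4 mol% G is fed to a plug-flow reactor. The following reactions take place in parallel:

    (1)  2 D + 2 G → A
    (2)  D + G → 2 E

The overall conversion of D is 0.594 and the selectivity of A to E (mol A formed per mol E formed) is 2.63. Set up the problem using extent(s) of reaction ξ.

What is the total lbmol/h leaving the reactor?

513 lbmol/h

Conversion of D: D consumed = 0.594 × 112.5 = 66.84 lbmol/h = 2ξ₁ + 1ξ₂.
Selectivity: 1ξ₁ / (2ξ₂) = 2.63 → ξ₁ = 5.26 ξ₂.
Substitute: (2·5.26 + 1) ξ₂ = 66.84 → ξ₂ = 5.802 lbmol/h, ξ₁ = 30.52 lbmol/h.
Outlet amounts (n = n₀ + Σ ν·ξ):
  D: 112.5 − 2(30.52) − 1(5.802) = 45.69
  G: 492.5 − 2(30.52) − 1(5.802) = 425.6
  A: 0 + 1(30.52) = 30.52
  E: 0 + 2(5.802) = 11.6
Total out = 45.69 + 425.6 + 30.52 + 11.6 = 513.4 lbmol/h.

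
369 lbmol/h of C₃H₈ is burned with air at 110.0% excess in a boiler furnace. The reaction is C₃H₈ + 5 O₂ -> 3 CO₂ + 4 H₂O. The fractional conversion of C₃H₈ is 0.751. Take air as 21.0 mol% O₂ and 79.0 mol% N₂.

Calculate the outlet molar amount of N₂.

Stoichiometric O₂ = 5 × 369 = 1845 lbmol/h; O₂ fed = 1845 × 2.100 = 3874 lbmol/h.
N₂ fed = 3874 × 79/21 = 14580 lbmol/h.
Fuel reacted = 0.751 × 369 → ξ = 277.1 lbmol/h.
Outlet (n = n₀ + ν ξ):
  C₃H₈: 369 − 1(277.1) = 91.88
  O₂: 3874 − 5(277.1) = 2489
  N₂: 14580 (inert)
  CO₂: 0 + 3(277.1) = 831.4
  H₂O: 0 + 4(277.1) = 1108

14600 lbmol/h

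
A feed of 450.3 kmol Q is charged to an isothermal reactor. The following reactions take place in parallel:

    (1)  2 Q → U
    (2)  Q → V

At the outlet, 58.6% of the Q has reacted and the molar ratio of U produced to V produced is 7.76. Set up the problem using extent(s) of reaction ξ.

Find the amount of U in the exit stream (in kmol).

Conversion of Q: Q consumed = 0.586 × 450.3 = 263.9 kmol = 2ξ₁ + 1ξ₂.
Selectivity: 1ξ₁ / (1ξ₂) = 7.76 → ξ₁ = 7.76 ξ₂.
Substitute: (2·7.76 + 1) ξ₂ = 263.9 → ξ₂ = 15.97 kmol, ξ₁ = 124 kmol.
Outlet amounts (n = n₀ + Σ ν·ξ):
  Q: 450.3 − 2(124) − 1(15.97) = 186.4
  U: 0 + 1(124) = 124
  V: 0 + 1(15.97) = 15.97

124 kmol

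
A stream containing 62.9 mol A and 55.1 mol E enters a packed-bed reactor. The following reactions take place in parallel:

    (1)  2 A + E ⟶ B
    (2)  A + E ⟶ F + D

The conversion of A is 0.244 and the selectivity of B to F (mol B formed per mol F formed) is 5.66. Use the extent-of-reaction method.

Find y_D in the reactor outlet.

0.012

Conversion of A: A consumed = 0.244 × 62.9 = 15.35 mol = 2ξ₁ + 1ξ₂.
Selectivity: 1ξ₁ / (1ξ₂) = 5.66 → ξ₁ = 5.66 ξ₂.
Substitute: (2·5.66 + 1) ξ₂ = 15.35 → ξ₂ = 1.246 mol, ξ₁ = 7.051 mol.
Outlet amounts (n = n₀ + Σ ν·ξ):
  A: 62.9 − 2(7.051) − 1(1.246) = 47.55
  E: 55.1 − 1(7.051) − 1(1.246) = 46.8
  B: 0 + 1(7.051) = 7.051
  F: 0 + 1(1.246) = 1.246
  D: 0 + 1(1.246) = 1.246
Total out = 103.9 mol; y_D = 1.246 / 103.9 = 0.01199.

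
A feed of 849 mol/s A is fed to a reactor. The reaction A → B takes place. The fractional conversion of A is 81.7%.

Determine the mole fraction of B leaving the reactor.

A reacted = 0.817 × 849 = 693.6 mol/s; ν_A = −1, so ξ = 693.6/1 = 693.6 mol/s.
Outlet amounts (n = n₀ + ν ξ):
  A: 849 − 1(693.6) = 155.4
  B: 0 + 1(693.6) = 693.6
Total out = 849 mol/s; y_B = 693.6 / 849 = 0.817.

0.817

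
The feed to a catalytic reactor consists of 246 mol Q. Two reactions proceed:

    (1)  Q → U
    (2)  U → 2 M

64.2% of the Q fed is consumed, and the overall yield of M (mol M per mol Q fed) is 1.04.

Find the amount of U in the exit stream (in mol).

30 mol

Conversion of Q: Q consumed = 1ξ₁ = 0.642 × 246 → ξ₁ = 157.9 mol.
Yield of M: 2ξ₂ / 246 = 1.04 → ξ₂ = 127.9 mol.
Outlet amounts (n = n₀ + Σ ν·ξ):
  Q: 246 − 1(157.9) = 88.07
  U: 0 + 1(157.9) − 1(127.9) = 30.01
  M: 0 + 2(127.9) = 255.8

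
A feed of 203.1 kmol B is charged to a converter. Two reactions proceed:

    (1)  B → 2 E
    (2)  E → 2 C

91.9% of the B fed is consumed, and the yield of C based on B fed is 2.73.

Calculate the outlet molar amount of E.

96.1 kmol

Conversion of B: B consumed = 1ξ₁ = 0.919 × 203.1 → ξ₁ = 186.6 kmol.
Yield of C: 2ξ₂ / 203.1 = 2.73 → ξ₂ = 277.2 kmol.
Outlet amounts (n = n₀ + Σ ν·ξ):
  B: 203.1 − 1(186.6) = 16.45
  E: 0 + 2(186.6) − 1(277.2) = 96.07
  C: 0 + 2(277.2) = 554.5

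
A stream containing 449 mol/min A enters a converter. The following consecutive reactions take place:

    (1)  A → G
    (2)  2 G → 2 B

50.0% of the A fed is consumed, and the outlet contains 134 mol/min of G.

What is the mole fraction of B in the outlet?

Conversion of A: A consumed = 1ξ₁ = 0.5 × 449 → ξ₁ = 224.5 mol/min.
G balance: n_G = 0 + 1ξ₁ − 2ξ₂ = 134 → ξ₂ = (1·224.5 − 134)/2 = 45.25 mol/min.
Outlet amounts (n = n₀ + Σ ν·ξ):
  A: 449 − 1(224.5) = 224.5
  G: 0 + 1(224.5) − 2(45.25) = 134
  B: 0 + 2(45.25) = 90.5
Total out = 449 mol/min; y_B = 90.5 / 449 = 0.2016.

0.202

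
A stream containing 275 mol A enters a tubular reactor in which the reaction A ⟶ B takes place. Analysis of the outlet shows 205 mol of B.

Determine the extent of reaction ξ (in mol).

ξ = 205 mol

For B: n = n₀ + 1ξ → 205 = 0 + 1ξ, giving ξ = 205 mol.
Outlet amounts (n = n₀ + ν ξ):
  A: 275 − 1(205) = 70
  B: 0 + 1(205) = 205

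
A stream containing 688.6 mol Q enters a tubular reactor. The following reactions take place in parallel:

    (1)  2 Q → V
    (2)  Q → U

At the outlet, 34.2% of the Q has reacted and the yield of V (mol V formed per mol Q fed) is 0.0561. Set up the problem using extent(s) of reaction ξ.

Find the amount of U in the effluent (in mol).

158 mol

Yield of V: 1ξ₁ / 688.6 = 0.0561 → ξ₁ = 38.63 mol.
Conversion of Q: 2ξ₁ + 1ξ₂ = 0.342 × 688.6 = 235.5 → ξ₂ = 158.2 mol.
Outlet amounts (n = n₀ + Σ ν·ξ):
  Q: 688.6 − 2(38.63) − 1(158.2) = 453.1
  V: 0 + 1(38.63) = 38.63
  U: 0 + 1(158.2) = 158.2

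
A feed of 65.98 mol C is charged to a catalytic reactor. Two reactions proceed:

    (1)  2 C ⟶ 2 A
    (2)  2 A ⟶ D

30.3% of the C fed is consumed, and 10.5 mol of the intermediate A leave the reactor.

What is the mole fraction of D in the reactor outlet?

Conversion of C: C consumed = 2ξ₁ = 0.303 × 65.98 → ξ₁ = 9.996 mol.
A balance: n_A = 0 + 2ξ₁ − 2ξ₂ = 10.5 → ξ₂ = (2·9.996 − 10.5)/2 = 4.746 mol.
Outlet amounts (n = n₀ + Σ ν·ξ):
  C: 65.98 − 2(9.996) = 45.99
  A: 0 + 2(9.996) − 2(4.746) = 10.5
  D: 0 + 1(4.746) = 4.746
Total out = 61.23 mol; y_D = 4.746 / 61.23 = 0.07751.

0.0775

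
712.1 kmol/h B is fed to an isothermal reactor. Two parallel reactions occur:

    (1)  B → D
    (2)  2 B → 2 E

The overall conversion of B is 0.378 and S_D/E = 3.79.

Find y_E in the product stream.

0.0789

Conversion of B: B consumed = 0.378 × 712.1 = 269.2 kmol/h = 1ξ₁ + 2ξ₂.
Selectivity: 1ξ₁ / (2ξ₂) = 3.79 → ξ₁ = 7.58 ξ₂.
Substitute: (1·7.58 + 2) ξ₂ = 269.2 → ξ₂ = 28.1 kmol/h, ξ₁ = 213 kmol/h.
Outlet amounts (n = n₀ + Σ ν·ξ):
  B: 712.1 − 1(213) − 2(28.1) = 442.9
  D: 0 + 1(213) = 213
  E: 0 + 2(28.1) = 56.19
Total out = 712.1 kmol/h; y_E = 56.19 / 712.1 = 0.07891.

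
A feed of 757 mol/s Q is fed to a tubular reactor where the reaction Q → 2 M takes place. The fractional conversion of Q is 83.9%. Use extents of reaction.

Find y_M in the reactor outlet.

Q reacted = 0.839 × 757 = 635.1 mol/s; ν_Q = −1, so ξ = 635.1/1 = 635.1 mol/s.
Outlet amounts (n = n₀ + ν ξ):
  Q: 757 − 1(635.1) = 121.9
  M: 0 + 2(635.1) = 1270
Total out = 1392 mol/s; y_M = 1270 / 1392 = 0.9125.

0.912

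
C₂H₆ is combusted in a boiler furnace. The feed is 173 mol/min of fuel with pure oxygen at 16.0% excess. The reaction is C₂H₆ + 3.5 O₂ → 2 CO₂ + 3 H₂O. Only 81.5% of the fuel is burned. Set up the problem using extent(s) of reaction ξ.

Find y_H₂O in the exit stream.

0.447

Stoichiometric O₂ = 3.5 × 173 = 605.5 mol/min; O₂ fed = 605.5 × 1.160 = 702.4 mol/min.
Fuel reacted = 0.815 × 173 → ξ = 141 mol/min.
Outlet (n = n₀ + ν ξ):
  C₂H₆: 173 − 1(141) = 32
  O₂: 702.4 − 3.5(141) = 208.9
  CO₂: 0 + 2(141) = 282
  H₂O: 0 + 3(141) = 423
Total out = 945.9 mol/min; y_H₂O = 423 / 945.9 = 0.4472.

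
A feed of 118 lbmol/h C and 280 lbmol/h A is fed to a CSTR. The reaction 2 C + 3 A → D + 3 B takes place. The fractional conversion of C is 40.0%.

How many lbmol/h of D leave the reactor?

C reacted = 0.4 × 118 = 47.2 lbmol/h; ν_C = −2, so ξ = 47.2/2 = 23.6 lbmol/h.
Outlet amounts (n = n₀ + ν ξ):
  C: 118 − 2(23.6) = 70.8
  A: 280 − 3(23.6) = 209.2
  D: 0 + 1(23.6) = 23.6
  B: 0 + 3(23.6) = 70.8

23.6 lbmol/h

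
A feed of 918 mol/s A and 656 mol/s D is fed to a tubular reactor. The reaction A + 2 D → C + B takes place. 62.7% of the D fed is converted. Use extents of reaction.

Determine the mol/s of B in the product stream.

206 mol/s

D reacted = 0.627 × 656 = 411.3 mol/s; ν_D = −2, so ξ = 411.3/2 = 205.7 mol/s.
Outlet amounts (n = n₀ + ν ξ):
  A: 918 − 1(205.7) = 712.3
  D: 656 − 2(205.7) = 244.7
  C: 0 + 1(205.7) = 205.7
  B: 0 + 1(205.7) = 205.7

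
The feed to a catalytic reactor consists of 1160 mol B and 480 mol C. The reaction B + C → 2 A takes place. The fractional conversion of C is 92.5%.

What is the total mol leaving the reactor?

1640 mol

C reacted = 0.925 × 480 = 444 mol; ν_C = −1, so ξ = 444/1 = 444 mol.
Outlet amounts (n = n₀ + ν ξ):
  B: 1160 − 1(444) = 716
  C: 480 − 1(444) = 36
  A: 0 + 2(444) = 888
Total out = 716 + 36 + 888 = 1640 mol.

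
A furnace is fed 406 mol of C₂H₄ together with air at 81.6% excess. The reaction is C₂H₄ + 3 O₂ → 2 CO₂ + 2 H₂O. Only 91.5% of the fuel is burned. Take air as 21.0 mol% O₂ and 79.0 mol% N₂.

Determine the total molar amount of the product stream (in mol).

Stoichiometric O₂ = 3 × 406 = 1218 mol; O₂ fed = 1218 × 1.816 = 2212 mol.
N₂ fed = 2212 × 79/21 = 8321 mol.
Fuel reacted = 0.915 × 406 → ξ = 371.5 mol.
Outlet (n = n₀ + ν ξ):
  C₂H₄: 406 − 1(371.5) = 34.51
  O₂: 2212 − 3(371.5) = 1097
  N₂: 8321 (inert)
  CO₂: 0 + 2(371.5) = 743
  H₂O: 0 + 2(371.5) = 743
Total out = 34.51 + 1097 + 8321 + 743 + 743 = 10940 mol.

10900 mol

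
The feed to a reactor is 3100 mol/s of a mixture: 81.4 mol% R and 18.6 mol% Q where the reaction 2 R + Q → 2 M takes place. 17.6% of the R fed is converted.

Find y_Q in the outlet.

R reacted = 0.176 × 2523 = 444.1 mol/s; ν_R = −2, so ξ = 444.1/2 = 222.1 mol/s.
Outlet amounts (n = n₀ + ν ξ):
  R: 2523 − 2(222.1) = 2079
  Q: 576.6 − 1(222.1) = 354.5
  M: 0 + 2(222.1) = 444.1
Total out = 2878 mol/s; y_Q = 354.5 / 2878 = 0.1232.

0.123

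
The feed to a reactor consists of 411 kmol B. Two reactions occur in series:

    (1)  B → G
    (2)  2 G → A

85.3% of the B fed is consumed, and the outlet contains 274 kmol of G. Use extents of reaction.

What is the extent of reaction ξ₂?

ξ₂ = 38.3 kmol

Conversion of B: B consumed = 1ξ₁ = 0.853 × 411 → ξ₁ = 350.6 kmol.
G balance: n_G = 0 + 1ξ₁ − 2ξ₂ = 274 → ξ₂ = (1·350.6 − 274)/2 = 38.29 kmol.
Outlet amounts (n = n₀ + Σ ν·ξ):
  B: 411 − 1(350.6) = 60.42
  G: 0 + 1(350.6) − 2(38.29) = 274
  A: 0 + 1(38.29) = 38.29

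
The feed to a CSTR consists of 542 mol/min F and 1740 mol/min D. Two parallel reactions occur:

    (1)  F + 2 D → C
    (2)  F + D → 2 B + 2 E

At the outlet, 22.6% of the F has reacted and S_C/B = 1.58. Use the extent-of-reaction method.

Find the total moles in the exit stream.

2150 mol/min

Conversion of F: F consumed = 0.226 × 542 = 122.5 mol/min = 1ξ₁ + 1ξ₂.
Selectivity: 1ξ₁ / (2ξ₂) = 1.58 → ξ₁ = 3.16 ξ₂.
Substitute: (1·3.16 + 1) ξ₂ = 122.5 → ξ₂ = 29.45 mol/min, ξ₁ = 93.05 mol/min.
Outlet amounts (n = n₀ + Σ ν·ξ):
  F: 542 − 1(93.05) − 1(29.45) = 419.5
  D: 1740 − 2(93.05) − 1(29.45) = 1524
  C: 0 + 1(93.05) = 93.05
  B: 0 + 2(29.45) = 58.89
  E: 0 + 2(29.45) = 58.89
Total out = 419.5 + 1524 + 93.05 + 58.89 + 58.89 = 2155 mol/min.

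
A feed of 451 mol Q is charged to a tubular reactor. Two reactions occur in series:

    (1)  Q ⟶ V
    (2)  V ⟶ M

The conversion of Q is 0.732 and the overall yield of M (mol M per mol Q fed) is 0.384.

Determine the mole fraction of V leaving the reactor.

Conversion of Q: Q consumed = 1ξ₁ = 0.732 × 451 → ξ₁ = 330.1 mol.
Yield of M: 1ξ₂ / 451 = 0.384 → ξ₂ = 173.2 mol.
Outlet amounts (n = n₀ + Σ ν·ξ):
  Q: 451 − 1(330.1) = 120.9
  V: 0 + 1(330.1) − 1(173.2) = 156.9
  M: 0 + 1(173.2) = 173.2
Total out = 451 mol; y_V = 156.9 / 451 = 0.348.

0.348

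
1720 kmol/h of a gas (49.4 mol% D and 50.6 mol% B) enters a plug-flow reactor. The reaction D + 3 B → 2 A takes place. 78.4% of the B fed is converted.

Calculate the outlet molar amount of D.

B reacted = 0.784 × 870.3 = 682.3 kmol/h; ν_B = −3, so ξ = 682.3/3 = 227.4 kmol/h.
Outlet amounts (n = n₀ + ν ξ):
  D: 849.7 − 1(227.4) = 622.2
  B: 870.3 − 3(227.4) = 188
  A: 0 + 2(227.4) = 454.9

622 kmol/h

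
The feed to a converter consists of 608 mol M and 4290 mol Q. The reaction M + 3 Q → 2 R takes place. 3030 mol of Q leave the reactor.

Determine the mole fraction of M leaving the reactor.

For Q: n = n₀ − 3ξ → 3030 = 4290 − 3ξ, giving ξ = 420 mol.
Outlet amounts (n = n₀ + ν ξ):
  M: 608 − 1(420) = 188
  Q: 4290 − 3(420) = 3030
  R: 0 + 2(420) = 840
Total out = 4058 mol; y_M = 188 / 4058 = 0.04633.

0.0463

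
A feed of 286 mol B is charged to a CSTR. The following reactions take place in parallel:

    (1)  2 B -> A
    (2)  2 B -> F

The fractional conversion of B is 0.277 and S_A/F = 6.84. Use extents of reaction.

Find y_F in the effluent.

0.0205

Conversion of B: B consumed = 0.277 × 286 = 79.22 mol = 2ξ₁ + 2ξ₂.
Selectivity: 1ξ₁ / (1ξ₂) = 6.84 → ξ₁ = 6.84 ξ₂.
Substitute: (2·6.84 + 2) ξ₂ = 79.22 → ξ₂ = 5.052 mol, ξ₁ = 34.56 mol.
Outlet amounts (n = n₀ + Σ ν·ξ):
  B: 286 − 2(34.56) − 2(5.052) = 206.8
  A: 0 + 1(34.56) = 34.56
  F: 0 + 1(5.052) = 5.052
Total out = 246.4 mol; y_F = 5.052 / 246.4 = 0.02051.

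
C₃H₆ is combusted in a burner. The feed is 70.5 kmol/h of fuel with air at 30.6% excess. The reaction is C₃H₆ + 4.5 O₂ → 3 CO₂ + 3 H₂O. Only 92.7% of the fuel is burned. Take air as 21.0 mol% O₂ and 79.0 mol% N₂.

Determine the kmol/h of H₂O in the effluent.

196 kmol/h

Stoichiometric O₂ = 4.5 × 70.5 = 317.2 kmol/h; O₂ fed = 317.2 × 1.306 = 414.3 kmol/h.
N₂ fed = 414.3 × 79/21 = 1559 kmol/h.
Fuel reacted = 0.927 × 70.5 → ξ = 65.35 kmol/h.
Outlet (n = n₀ + ν ξ):
  C₃H₆: 70.5 − 1(65.35) = 5.147
  O₂: 414.3 − 4.5(65.35) = 120.2
  N₂: 1559 (inert)
  CO₂: 0 + 3(65.35) = 196.1
  H₂O: 0 + 3(65.35) = 196.1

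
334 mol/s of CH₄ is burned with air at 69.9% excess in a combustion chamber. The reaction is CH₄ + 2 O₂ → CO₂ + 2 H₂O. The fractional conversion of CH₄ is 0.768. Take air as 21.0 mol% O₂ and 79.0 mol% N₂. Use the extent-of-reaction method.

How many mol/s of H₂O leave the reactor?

Stoichiometric O₂ = 2 × 334 = 668 mol/s; O₂ fed = 668 × 1.699 = 1135 mol/s.
N₂ fed = 1135 × 79/21 = 4270 mol/s.
Fuel reacted = 0.768 × 334 → ξ = 256.5 mol/s.
Outlet (n = n₀ + ν ξ):
  CH₄: 334 − 1(256.5) = 77.49
  O₂: 1135 − 2(256.5) = 621.9
  N₂: 4270 (inert)
  CO₂: 0 + 1(256.5) = 256.5
  H₂O: 0 + 2(256.5) = 513

513 mol/s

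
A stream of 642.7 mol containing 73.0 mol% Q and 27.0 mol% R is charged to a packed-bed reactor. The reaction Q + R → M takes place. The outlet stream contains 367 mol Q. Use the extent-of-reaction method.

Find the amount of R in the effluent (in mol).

For Q: n = n₀ − 1ξ → 367 = 469.2 − 1ξ, giving ξ = 102.2 mol.
Outlet amounts (n = n₀ + ν ξ):
  Q: 469.2 − 1(102.2) = 367
  R: 173.5 − 1(102.2) = 71.36
  M: 0 + 1(102.2) = 102.2

71.4 mol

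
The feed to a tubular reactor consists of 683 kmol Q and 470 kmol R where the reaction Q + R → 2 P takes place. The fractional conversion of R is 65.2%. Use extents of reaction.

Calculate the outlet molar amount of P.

R reacted = 0.652 × 470 = 306.4 kmol; ν_R = −1, so ξ = 306.4/1 = 306.4 kmol.
Outlet amounts (n = n₀ + ν ξ):
  Q: 683 − 1(306.4) = 376.6
  R: 470 − 1(306.4) = 163.6
  P: 0 + 2(306.4) = 612.9

613 kmol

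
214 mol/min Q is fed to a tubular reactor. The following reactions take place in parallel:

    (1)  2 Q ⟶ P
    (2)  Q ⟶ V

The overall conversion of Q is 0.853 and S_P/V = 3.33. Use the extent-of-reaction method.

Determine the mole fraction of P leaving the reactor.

Conversion of Q: Q consumed = 0.853 × 214 = 182.5 mol/min = 2ξ₁ + 1ξ₂.
Selectivity: 1ξ₁ / (1ξ₂) = 3.33 → ξ₁ = 3.33 ξ₂.
Substitute: (2·3.33 + 1) ξ₂ = 182.5 → ξ₂ = 23.83 mol/min, ξ₁ = 79.36 mol/min.
Outlet amounts (n = n₀ + Σ ν·ξ):
  Q: 214 − 2(79.36) − 1(23.83) = 31.46
  P: 0 + 1(79.36) = 79.36
  V: 0 + 1(23.83) = 23.83
Total out = 134.6 mol/min; y_P = 79.36 / 134.6 = 0.5894.

0.589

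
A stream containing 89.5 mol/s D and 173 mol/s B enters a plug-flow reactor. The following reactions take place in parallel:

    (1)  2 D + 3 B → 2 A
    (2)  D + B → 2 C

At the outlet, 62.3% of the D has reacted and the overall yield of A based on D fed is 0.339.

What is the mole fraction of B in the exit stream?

Yield of A: 2ξ₁ / 89.5 = 0.339 → ξ₁ = 15.17 mol/s.
Conversion of D: 2ξ₁ + 1ξ₂ = 0.623 × 89.5 = 55.76 → ξ₂ = 25.42 mol/s.
Outlet amounts (n = n₀ + Σ ν·ξ):
  D: 89.5 − 2(15.17) − 1(25.42) = 33.74
  B: 173 − 3(15.17) − 1(25.42) = 102.1
  A: 0 + 2(15.17) = 30.34
  C: 0 + 2(25.42) = 50.84
Total out = 217 mol/s; y_B = 102.1 / 217 = 0.4704.

0.47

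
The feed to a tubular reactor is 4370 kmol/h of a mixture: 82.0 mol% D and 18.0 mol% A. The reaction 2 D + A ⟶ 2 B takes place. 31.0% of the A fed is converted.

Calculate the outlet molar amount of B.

A reacted = 0.31 × 786.6 = 243.8 kmol/h; ν_A = −1, so ξ = 243.8/1 = 243.8 kmol/h.
Outlet amounts (n = n₀ + ν ξ):
  D: 3583 − 2(243.8) = 3096
  A: 786.6 − 1(243.8) = 542.8
  B: 0 + 2(243.8) = 487.7

488 kmol/h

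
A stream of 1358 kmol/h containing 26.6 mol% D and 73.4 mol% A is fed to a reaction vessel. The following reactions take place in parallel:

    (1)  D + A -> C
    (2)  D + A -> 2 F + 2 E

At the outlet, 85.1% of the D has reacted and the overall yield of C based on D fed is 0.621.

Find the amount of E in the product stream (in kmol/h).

Yield of C: 1ξ₁ / 361.2 = 0.621 → ξ₁ = 224.3 kmol/h.
Conversion of D: 1ξ₁ + 1ξ₂ = 0.851 × 361.2 = 307.4 → ξ₂ = 83.08 kmol/h.
Outlet amounts (n = n₀ + Σ ν·ξ):
  D: 361.2 − 1(224.3) − 1(83.08) = 53.82
  A: 996.8 − 1(224.3) − 1(83.08) = 689.4
  C: 0 + 1(224.3) = 224.3
  F: 0 + 2(83.08) = 166.2
  E: 0 + 2(83.08) = 166.2

166 kmol/h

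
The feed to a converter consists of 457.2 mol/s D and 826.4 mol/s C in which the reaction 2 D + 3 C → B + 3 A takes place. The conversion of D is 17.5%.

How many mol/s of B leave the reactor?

D reacted = 0.175 × 457.2 = 80.01 mol/s; ν_D = −2, so ξ = 80.01/2 = 40 mol/s.
Outlet amounts (n = n₀ + ν ξ):
  D: 457.2 − 2(40) = 377.2
  C: 826.4 − 3(40) = 706.4
  B: 0 + 1(40) = 40
  A: 0 + 3(40) = 120

40 mol/s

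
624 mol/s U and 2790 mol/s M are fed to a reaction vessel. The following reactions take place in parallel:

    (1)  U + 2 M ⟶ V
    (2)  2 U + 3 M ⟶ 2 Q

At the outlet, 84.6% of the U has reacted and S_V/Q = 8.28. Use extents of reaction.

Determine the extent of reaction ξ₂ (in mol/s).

ξ₂ = 28.4 mol/s

Conversion of U: U consumed = 0.846 × 624 = 527.9 mol/s = 1ξ₁ + 2ξ₂.
Selectivity: 1ξ₁ / (2ξ₂) = 8.28 → ξ₁ = 16.56 ξ₂.
Substitute: (1·16.56 + 2) ξ₂ = 527.9 → ξ₂ = 28.44 mol/s, ξ₁ = 471 mol/s.
Outlet amounts (n = n₀ + Σ ν·ξ):
  U: 624 − 1(471) − 2(28.44) = 96.1
  M: 2790 − 2(471) − 3(28.44) = 1763
  V: 0 + 1(471) = 471
  Q: 0 + 2(28.44) = 56.89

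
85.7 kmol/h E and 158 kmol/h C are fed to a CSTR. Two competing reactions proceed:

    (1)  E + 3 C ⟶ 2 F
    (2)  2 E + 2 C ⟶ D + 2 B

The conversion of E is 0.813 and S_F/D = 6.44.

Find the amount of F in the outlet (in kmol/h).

86 kmol/h

Conversion of E: E consumed = 0.813 × 85.7 = 69.67 kmol/h = 1ξ₁ + 2ξ₂.
Selectivity: 2ξ₁ / (1ξ₂) = 6.44 → ξ₁ = 3.22 ξ₂.
Substitute: (1·3.22 + 2) ξ₂ = 69.67 → ξ₂ = 13.35 kmol/h, ξ₁ = 42.98 kmol/h.
Outlet amounts (n = n₀ + Σ ν·ξ):
  E: 85.7 − 1(42.98) − 2(13.35) = 16.03
  C: 158 − 3(42.98) − 2(13.35) = 2.368
  F: 0 + 2(42.98) = 85.96
  D: 0 + 1(13.35) = 13.35
  B: 0 + 2(13.35) = 26.7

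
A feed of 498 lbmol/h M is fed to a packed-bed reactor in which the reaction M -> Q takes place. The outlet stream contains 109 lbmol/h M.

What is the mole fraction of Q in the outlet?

0.781

For M: n = n₀ − 1ξ → 109 = 498 − 1ξ, giving ξ = 389 lbmol/h.
Outlet amounts (n = n₀ + ν ξ):
  M: 498 − 1(389) = 109
  Q: 0 + 1(389) = 389
Total out = 498 lbmol/h; y_Q = 389 / 498 = 0.7811.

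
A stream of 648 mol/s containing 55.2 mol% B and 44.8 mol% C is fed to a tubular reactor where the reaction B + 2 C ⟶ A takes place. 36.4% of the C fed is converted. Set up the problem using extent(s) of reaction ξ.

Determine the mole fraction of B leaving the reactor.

C reacted = 0.364 × 290.3 = 105.7 mol/s; ν_C = −2, so ξ = 105.7/2 = 52.84 mol/s.
Outlet amounts (n = n₀ + ν ξ):
  B: 357.7 − 1(52.84) = 304.9
  C: 290.3 − 2(52.84) = 184.6
  A: 0 + 1(52.84) = 52.84
Total out = 542.3 mol/s; y_B = 304.9 / 542.3 = 0.5621.

0.562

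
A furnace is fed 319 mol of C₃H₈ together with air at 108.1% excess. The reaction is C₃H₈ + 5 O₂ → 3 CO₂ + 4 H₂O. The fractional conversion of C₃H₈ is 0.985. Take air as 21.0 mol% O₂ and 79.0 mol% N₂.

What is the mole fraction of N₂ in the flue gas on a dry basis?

Stoichiometric O₂ = 5 × 319 = 1595 mol; O₂ fed = 1595 × 2.081 = 3319 mol.
N₂ fed = 3319 × 79/21 = 12490 mol.
Fuel reacted = 0.985 × 319 → ξ = 314.2 mol.
Outlet (n = n₀ + ν ξ):
  C₃H₈: 319 − 1(314.2) = 4.785
  O₂: 3319 − 5(314.2) = 1748
  N₂: 12490 (inert)
  CO₂: 0 + 3(314.2) = 942.6
  H₂O: 0 + 4(314.2) = 1257
Dry total = 15180 mol; y_N₂ (dry) = 12490 / 15180 = 0.8225.

0.822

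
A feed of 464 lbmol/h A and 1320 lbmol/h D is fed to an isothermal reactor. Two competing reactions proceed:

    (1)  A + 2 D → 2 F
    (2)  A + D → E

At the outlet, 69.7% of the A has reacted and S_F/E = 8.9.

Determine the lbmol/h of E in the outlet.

59.3 lbmol/h

Conversion of A: A consumed = 0.697 × 464 = 323.4 lbmol/h = 1ξ₁ + 1ξ₂.
Selectivity: 2ξ₁ / (1ξ₂) = 8.9 → ξ₁ = 4.45 ξ₂.
Substitute: (1·4.45 + 1) ξ₂ = 323.4 → ξ₂ = 59.34 lbmol/h, ξ₁ = 264.1 lbmol/h.
Outlet amounts (n = n₀ + Σ ν·ξ):
  A: 464 − 1(264.1) − 1(59.34) = 140.6
  D: 1320 − 2(264.1) − 1(59.34) = 732.5
  F: 0 + 2(264.1) = 528.1
  E: 0 + 1(59.34) = 59.34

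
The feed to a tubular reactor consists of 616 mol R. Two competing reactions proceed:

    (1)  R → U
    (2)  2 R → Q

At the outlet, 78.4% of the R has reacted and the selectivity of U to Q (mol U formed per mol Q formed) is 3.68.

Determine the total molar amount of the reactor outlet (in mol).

Conversion of R: R consumed = 0.784 × 616 = 482.9 mol = 1ξ₁ + 2ξ₂.
Selectivity: 1ξ₁ / (1ξ₂) = 3.68 → ξ₁ = 3.68 ξ₂.
Substitute: (1·3.68 + 2) ξ₂ = 482.9 → ξ₂ = 85.03 mol, ξ₁ = 312.9 mol.
Outlet amounts (n = n₀ + Σ ν·ξ):
  R: 616 − 1(312.9) − 2(85.03) = 133.1
  U: 0 + 1(312.9) = 312.9
  Q: 0 + 1(85.03) = 85.03
Total out = 133.1 + 312.9 + 85.03 = 531 mol.

531 mol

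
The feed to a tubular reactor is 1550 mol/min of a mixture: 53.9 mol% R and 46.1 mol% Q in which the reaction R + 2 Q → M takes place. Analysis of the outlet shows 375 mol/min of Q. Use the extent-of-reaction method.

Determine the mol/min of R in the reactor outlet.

For Q: n = n₀ − 2ξ → 375 = 714.5 − 2ξ, giving ξ = 169.8 mol/min.
Outlet amounts (n = n₀ + ν ξ):
  R: 835.5 − 1(169.8) = 665.7
  Q: 714.5 − 2(169.8) = 375
  M: 0 + 1(169.8) = 169.8

666 mol/min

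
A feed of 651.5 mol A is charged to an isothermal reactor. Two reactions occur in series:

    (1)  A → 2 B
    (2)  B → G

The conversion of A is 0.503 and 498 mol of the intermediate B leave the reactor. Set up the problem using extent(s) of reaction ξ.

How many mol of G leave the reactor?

Conversion of A: A consumed = 1ξ₁ = 0.503 × 651.5 → ξ₁ = 327.7 mol.
B balance: n_B = 0 + 2ξ₁ − 1ξ₂ = 498 → ξ₂ = (2·327.7 − 498)/1 = 157.4 mol.
Outlet amounts (n = n₀ + Σ ν·ξ):
  A: 651.5 − 1(327.7) = 323.8
  B: 0 + 2(327.7) − 1(157.4) = 498
  G: 0 + 1(157.4) = 157.4

157 mol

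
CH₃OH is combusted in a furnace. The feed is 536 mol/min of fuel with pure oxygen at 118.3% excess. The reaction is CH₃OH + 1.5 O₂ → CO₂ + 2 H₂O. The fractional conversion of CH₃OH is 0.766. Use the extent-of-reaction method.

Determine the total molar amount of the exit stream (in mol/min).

2500 mol/min

Stoichiometric O₂ = 1.5 × 536 = 804 mol/min; O₂ fed = 804 × 2.183 = 1755 mol/min.
Fuel reacted = 0.766 × 536 → ξ = 410.6 mol/min.
Outlet (n = n₀ + ν ξ):
  CH₃OH: 536 − 1(410.6) = 125.4
  O₂: 1755 − 1.5(410.6) = 1139
  CO₂: 0 + 1(410.6) = 410.6
  H₂O: 0 + 2(410.6) = 821.2
Total out = 125.4 + 1139 + 410.6 + 821.2 = 2496 mol/min.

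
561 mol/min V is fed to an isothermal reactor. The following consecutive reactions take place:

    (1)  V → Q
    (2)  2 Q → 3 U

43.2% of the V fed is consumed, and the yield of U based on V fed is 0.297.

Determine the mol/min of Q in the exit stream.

131 mol/min

Conversion of V: V consumed = 1ξ₁ = 0.432 × 561 → ξ₁ = 242.4 mol/min.
Yield of U: 3ξ₂ / 561 = 0.297 → ξ₂ = 55.54 mol/min.
Outlet amounts (n = n₀ + Σ ν·ξ):
  V: 561 − 1(242.4) = 318.6
  Q: 0 + 1(242.4) − 2(55.54) = 131.3
  U: 0 + 3(55.54) = 166.6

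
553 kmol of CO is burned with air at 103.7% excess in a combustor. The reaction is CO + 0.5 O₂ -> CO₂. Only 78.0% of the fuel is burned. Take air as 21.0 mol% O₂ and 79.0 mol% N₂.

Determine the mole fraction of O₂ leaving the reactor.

0.115

Stoichiometric O₂ = 0.5 × 553 = 276.5 kmol; O₂ fed = 276.5 × 2.037 = 563.2 kmol.
N₂ fed = 563.2 × 79/21 = 2119 kmol.
Fuel reacted = 0.78 × 553 → ξ = 431.3 kmol.
Outlet (n = n₀ + ν ξ):
  CO: 553 − 1(431.3) = 121.7
  O₂: 563.2 − 0.5(431.3) = 347.6
  N₂: 2119 (inert)
  CO₂: 0 + 1(431.3) = 431.3
Total out = 3019 kmol; y_O₂ = 347.6 / 3019 = 0.1151.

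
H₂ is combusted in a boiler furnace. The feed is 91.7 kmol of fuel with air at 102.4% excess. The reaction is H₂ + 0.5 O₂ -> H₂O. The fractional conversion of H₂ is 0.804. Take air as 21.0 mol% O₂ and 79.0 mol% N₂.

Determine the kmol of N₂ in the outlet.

349 kmol

Stoichiometric O₂ = 0.5 × 91.7 = 45.85 kmol; O₂ fed = 45.85 × 2.024 = 92.8 kmol.
N₂ fed = 92.8 × 79/21 = 349.1 kmol.
Fuel reacted = 0.804 × 91.7 → ξ = 73.73 kmol.
Outlet (n = n₀ + ν ξ):
  H₂: 91.7 − 1(73.73) = 17.97
  O₂: 92.8 − 0.5(73.73) = 55.94
  N₂: 349.1 (inert)
  H₂O: 0 + 1(73.73) = 73.73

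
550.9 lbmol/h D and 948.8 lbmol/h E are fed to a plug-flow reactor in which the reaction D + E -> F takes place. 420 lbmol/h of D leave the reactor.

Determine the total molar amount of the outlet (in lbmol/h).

1370 lbmol/h

For D: n = n₀ − 1ξ → 420 = 550.9 − 1ξ, giving ξ = 130.9 lbmol/h.
Outlet amounts (n = n₀ + ν ξ):
  D: 550.9 − 1(130.9) = 420
  E: 948.8 − 1(130.9) = 817.9
  F: 0 + 1(130.9) = 130.9
Total out = 420 + 817.9 + 130.9 = 1369 lbmol/h.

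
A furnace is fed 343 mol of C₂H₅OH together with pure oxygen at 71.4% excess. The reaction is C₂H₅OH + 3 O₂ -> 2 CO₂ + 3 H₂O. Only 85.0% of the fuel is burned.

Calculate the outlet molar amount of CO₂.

Stoichiometric O₂ = 3 × 343 = 1029 mol; O₂ fed = 1029 × 1.714 = 1764 mol.
Fuel reacted = 0.85 × 343 → ξ = 291.6 mol.
Outlet (n = n₀ + ν ξ):
  C₂H₅OH: 343 − 1(291.6) = 51.45
  O₂: 1764 − 3(291.6) = 889.1
  CO₂: 0 + 2(291.6) = 583.1
  H₂O: 0 + 3(291.6) = 874.7

583 mol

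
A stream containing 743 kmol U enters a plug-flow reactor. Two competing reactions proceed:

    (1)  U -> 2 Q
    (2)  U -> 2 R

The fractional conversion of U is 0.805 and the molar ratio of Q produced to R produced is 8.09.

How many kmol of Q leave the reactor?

Conversion of U: U consumed = 0.805 × 743 = 598.1 kmol = 1ξ₁ + 1ξ₂.
Selectivity: 2ξ₁ / (2ξ₂) = 8.09 → ξ₁ = 8.09 ξ₂.
Substitute: (1·8.09 + 1) ξ₂ = 598.1 → ξ₂ = 65.8 kmol, ξ₁ = 532.3 kmol.
Outlet amounts (n = n₀ + Σ ν·ξ):
  U: 743 − 1(532.3) − 1(65.8) = 144.9
  Q: 0 + 2(532.3) = 1065
  R: 0 + 2(65.8) = 131.6

1060 kmol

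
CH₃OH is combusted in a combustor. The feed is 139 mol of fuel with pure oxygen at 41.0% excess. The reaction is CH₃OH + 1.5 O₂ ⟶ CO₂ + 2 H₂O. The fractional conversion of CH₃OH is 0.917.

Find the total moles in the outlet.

497 mol

Stoichiometric O₂ = 1.5 × 139 = 208.5 mol; O₂ fed = 208.5 × 1.410 = 294 mol.
Fuel reacted = 0.917 × 139 → ξ = 127.5 mol.
Outlet (n = n₀ + ν ξ):
  CH₃OH: 139 − 1(127.5) = 11.54
  O₂: 294 − 1.5(127.5) = 102.8
  CO₂: 0 + 1(127.5) = 127.5
  H₂O: 0 + 2(127.5) = 254.9
Total out = 11.54 + 102.8 + 127.5 + 254.9 = 496.7 mol.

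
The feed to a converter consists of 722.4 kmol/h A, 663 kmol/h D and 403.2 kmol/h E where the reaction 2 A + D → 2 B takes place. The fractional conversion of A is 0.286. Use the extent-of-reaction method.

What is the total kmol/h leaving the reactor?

A reacted = 0.286 × 722.4 = 206.6 kmol/h; ν_A = −2, so ξ = 206.6/2 = 103.3 kmol/h.
Outlet amounts (n = n₀ + ν ξ):
  A: 722.4 − 2(103.3) = 515.8
  D: 663 − 1(103.3) = 559.7
  B: 0 + 2(103.3) = 206.6
  E: 403.2 (inert)
Total out = 515.8 + 559.7 + 206.6 + 403.2 = 1685 kmol/h.

1690 kmol/h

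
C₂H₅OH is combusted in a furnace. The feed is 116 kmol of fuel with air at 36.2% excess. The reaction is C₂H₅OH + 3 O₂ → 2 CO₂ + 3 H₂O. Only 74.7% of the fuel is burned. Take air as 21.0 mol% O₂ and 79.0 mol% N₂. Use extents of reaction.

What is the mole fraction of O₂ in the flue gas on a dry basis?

0.0973

Stoichiometric O₂ = 3 × 116 = 348 kmol; O₂ fed = 348 × 1.362 = 474 kmol.
N₂ fed = 474 × 79/21 = 1783 kmol.
Fuel reacted = 0.747 × 116 → ξ = 86.65 kmol.
Outlet (n = n₀ + ν ξ):
  C₂H₅OH: 116 − 1(86.65) = 29.35
  O₂: 474 − 3(86.65) = 214
  N₂: 1783 (inert)
  CO₂: 0 + 2(86.65) = 173.3
  H₂O: 0 + 3(86.65) = 260
Dry total = 2200 kmol; y_O₂ (dry) = 214 / 2200 = 0.09729.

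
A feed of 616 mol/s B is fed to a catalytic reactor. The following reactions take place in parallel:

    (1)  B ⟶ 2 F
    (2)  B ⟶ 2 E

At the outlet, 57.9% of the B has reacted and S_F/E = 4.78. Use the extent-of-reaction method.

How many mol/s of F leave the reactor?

Conversion of B: B consumed = 0.579 × 616 = 356.7 mol/s = 1ξ₁ + 1ξ₂.
Selectivity: 2ξ₁ / (2ξ₂) = 4.78 → ξ₁ = 4.78 ξ₂.
Substitute: (1·4.78 + 1) ξ₂ = 356.7 → ξ₂ = 61.71 mol/s, ξ₁ = 295 mol/s.
Outlet amounts (n = n₀ + Σ ν·ξ):
  B: 616 − 1(295) − 1(61.71) = 259.3
  F: 0 + 2(295) = 589.9
  E: 0 + 2(61.71) = 123.4

590 mol/s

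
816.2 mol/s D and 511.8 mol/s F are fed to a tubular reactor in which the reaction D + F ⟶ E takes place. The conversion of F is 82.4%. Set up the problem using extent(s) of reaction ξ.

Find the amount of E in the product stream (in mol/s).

F reacted = 0.824 × 511.8 = 421.7 mol/s; ν_F = −1, so ξ = 421.7/1 = 421.7 mol/s.
Outlet amounts (n = n₀ + ν ξ):
  D: 816.2 − 1(421.7) = 394.5
  F: 511.8 − 1(421.7) = 90.08
  E: 0 + 1(421.7) = 421.7

422 mol/s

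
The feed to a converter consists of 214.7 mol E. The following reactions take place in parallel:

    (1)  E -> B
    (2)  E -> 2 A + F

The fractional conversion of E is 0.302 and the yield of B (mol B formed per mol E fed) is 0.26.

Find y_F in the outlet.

0.0387

Yield of B: 1ξ₁ / 214.7 = 0.26 → ξ₁ = 55.82 mol.
Conversion of E: 1ξ₁ + 1ξ₂ = 0.302 × 214.7 = 64.84 → ξ₂ = 9.017 mol.
Outlet amounts (n = n₀ + Σ ν·ξ):
  E: 214.7 − 1(55.82) − 1(9.017) = 149.9
  B: 0 + 1(55.82) = 55.82
  A: 0 + 2(9.017) = 18.03
  F: 0 + 1(9.017) = 9.017
Total out = 232.7 mol; y_F = 9.017 / 232.7 = 0.03875.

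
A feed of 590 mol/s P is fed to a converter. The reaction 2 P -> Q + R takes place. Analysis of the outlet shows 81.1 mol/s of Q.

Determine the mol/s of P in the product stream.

428 mol/s

For Q: n = n₀ + 1ξ → 81.1 = 0 + 1ξ, giving ξ = 81.1 mol/s.
Outlet amounts (n = n₀ + ν ξ):
  P: 590 − 2(81.1) = 427.8
  Q: 0 + 1(81.1) = 81.1
  R: 0 + 1(81.1) = 81.1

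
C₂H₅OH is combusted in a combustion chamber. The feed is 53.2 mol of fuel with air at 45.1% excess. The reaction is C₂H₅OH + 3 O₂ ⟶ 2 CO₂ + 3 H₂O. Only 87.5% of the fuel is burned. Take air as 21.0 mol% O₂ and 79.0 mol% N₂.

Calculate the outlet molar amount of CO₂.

93.1 mol

Stoichiometric O₂ = 3 × 53.2 = 159.6 mol; O₂ fed = 159.6 × 1.451 = 231.6 mol.
N₂ fed = 231.6 × 79/21 = 871.2 mol.
Fuel reacted = 0.875 × 53.2 → ξ = 46.55 mol.
Outlet (n = n₀ + ν ξ):
  C₂H₅OH: 53.2 − 1(46.55) = 6.65
  O₂: 231.6 − 3(46.55) = 91.93
  N₂: 871.2 (inert)
  CO₂: 0 + 2(46.55) = 93.1
  H₂O: 0 + 3(46.55) = 139.7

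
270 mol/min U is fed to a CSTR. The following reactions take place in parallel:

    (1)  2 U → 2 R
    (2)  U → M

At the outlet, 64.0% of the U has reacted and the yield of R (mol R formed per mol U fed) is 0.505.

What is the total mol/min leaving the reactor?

Yield of R: 2ξ₁ / 270 = 0.505 → ξ₁ = 68.17 mol/min.
Conversion of U: 2ξ₁ + 1ξ₂ = 0.64 × 270 = 172.8 → ξ₂ = 36.45 mol/min.
Outlet amounts (n = n₀ + Σ ν·ξ):
  U: 270 − 2(68.17) − 1(36.45) = 97.2
  R: 0 + 2(68.17) = 136.3
  M: 0 + 1(36.45) = 36.45
Total out = 97.2 + 136.3 + 36.45 = 270 mol/min.

270 mol/min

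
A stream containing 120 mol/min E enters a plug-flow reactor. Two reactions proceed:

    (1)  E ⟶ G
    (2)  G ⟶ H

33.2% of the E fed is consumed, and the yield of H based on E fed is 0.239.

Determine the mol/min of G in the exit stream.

Conversion of E: E consumed = 1ξ₁ = 0.332 × 120 → ξ₁ = 39.84 mol/min.
Yield of H: 1ξ₂ / 120 = 0.239 → ξ₂ = 28.68 mol/min.
Outlet amounts (n = n₀ + Σ ν·ξ):
  E: 120 − 1(39.84) = 80.16
  G: 0 + 1(39.84) − 1(28.68) = 11.16
  H: 0 + 1(28.68) = 28.68

11.2 mol/min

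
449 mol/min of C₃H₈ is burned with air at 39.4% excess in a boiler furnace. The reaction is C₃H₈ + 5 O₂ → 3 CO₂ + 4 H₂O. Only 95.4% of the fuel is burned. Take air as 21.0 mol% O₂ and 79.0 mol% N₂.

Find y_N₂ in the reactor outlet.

0.746

Stoichiometric O₂ = 5 × 449 = 2245 mol/min; O₂ fed = 2245 × 1.394 = 3130 mol/min.
N₂ fed = 3130 × 79/21 = 11770 mol/min.
Fuel reacted = 0.954 × 449 → ξ = 428.3 mol/min.
Outlet (n = n₀ + ν ξ):
  C₃H₈: 449 − 1(428.3) = 20.65
  O₂: 3130 − 5(428.3) = 987.8
  N₂: 11770 (inert)
  CO₂: 0 + 3(428.3) = 1285
  H₂O: 0 + 4(428.3) = 1713
Total out = 15780 mol/min; y_N₂ = 11770 / 15780 = 0.7461.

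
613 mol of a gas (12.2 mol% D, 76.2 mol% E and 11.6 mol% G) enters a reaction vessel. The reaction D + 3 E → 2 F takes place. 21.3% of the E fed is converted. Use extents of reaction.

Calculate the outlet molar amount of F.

66.3 mol

E reacted = 0.213 × 467.1 = 99.49 mol; ν_E = −3, so ξ = 99.49/3 = 33.16 mol.
Outlet amounts (n = n₀ + ν ξ):
  D: 74.79 − 1(33.16) = 41.62
  E: 467.1 − 3(33.16) = 367.6
  F: 0 + 2(33.16) = 66.33
  G: 71.11 (inert)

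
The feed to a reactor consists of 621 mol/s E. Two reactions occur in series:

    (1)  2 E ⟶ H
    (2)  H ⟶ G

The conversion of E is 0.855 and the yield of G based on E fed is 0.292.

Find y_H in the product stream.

0.237

Conversion of E: E consumed = 2ξ₁ = 0.855 × 621 → ξ₁ = 265.5 mol/s.
Yield of G: 1ξ₂ / 621 = 0.292 → ξ₂ = 181.3 mol/s.
Outlet amounts (n = n₀ + Σ ν·ξ):
  E: 621 − 2(265.5) = 90.04
  H: 0 + 1(265.5) − 1(181.3) = 84.15
  G: 0 + 1(181.3) = 181.3
Total out = 355.5 mol/s; y_H = 84.15 / 355.5 = 0.2367.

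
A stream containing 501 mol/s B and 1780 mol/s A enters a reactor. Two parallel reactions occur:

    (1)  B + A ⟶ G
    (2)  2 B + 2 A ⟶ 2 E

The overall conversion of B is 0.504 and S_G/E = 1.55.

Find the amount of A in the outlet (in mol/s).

Conversion of B: B consumed = 0.504 × 501 = 252.5 mol/s = 1ξ₁ + 2ξ₂.
Selectivity: 1ξ₁ / (2ξ₂) = 1.55 → ξ₁ = 3.1 ξ₂.
Substitute: (1·3.1 + 2) ξ₂ = 252.5 → ξ₂ = 49.51 mol/s, ξ₁ = 153.5 mol/s.
Outlet amounts (n = n₀ + Σ ν·ξ):
  B: 501 − 1(153.5) − 2(49.51) = 248.5
  A: 1780 − 1(153.5) − 2(49.51) = 1527
  G: 0 + 1(153.5) = 153.5
  E: 0 + 2(49.51) = 99.02

1530 mol/s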